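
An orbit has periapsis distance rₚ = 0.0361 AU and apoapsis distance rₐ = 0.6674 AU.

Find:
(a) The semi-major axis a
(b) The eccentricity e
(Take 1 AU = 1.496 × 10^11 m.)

Convert to SI: rₚ = 0.0361 AU = 5.40056e+09 m; rₐ = 0.6674 AU = 9.9843e+10 m.
(a) a = (rₚ + rₐ) / 2 = (5.40056e+09 + 9.9843e+10) / 2 ≈ 5.262e+10 m = 0.3518 AU.
(b) e = (rₐ − rₚ) / (rₐ + rₚ) = (9.9843e+10 − 5.40056e+09) / (9.9843e+10 + 5.40056e+09) ≈ 0.8974.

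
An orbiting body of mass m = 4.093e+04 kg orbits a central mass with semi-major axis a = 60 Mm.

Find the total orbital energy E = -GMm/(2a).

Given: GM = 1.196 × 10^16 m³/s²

Convert to SI: a = 60 Mm = 6e+07 m.
E = −GMm / (2a).
E = −1.196e+16 · 4.093e+04 / (2 · 6e+07) J ≈ -4.079e+12 J = -4.079 TJ.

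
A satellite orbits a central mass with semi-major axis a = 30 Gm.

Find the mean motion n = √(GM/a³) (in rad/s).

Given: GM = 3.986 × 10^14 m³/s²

Convert to SI: a = 30 Gm = 3e+10 m.
n = √(GM / a³).
n = √(3.986e+14 / (3e+10)³) rad/s ≈ 3.842e-09 rad/s.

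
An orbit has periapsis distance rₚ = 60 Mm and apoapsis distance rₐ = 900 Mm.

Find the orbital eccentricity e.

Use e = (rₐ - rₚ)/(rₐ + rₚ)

Convert to SI: rₚ = 60 Mm = 6e+07 m; rₐ = 900 Mm = 9e+08 m.
e = (rₐ − rₚ) / (rₐ + rₚ).
e = (9e+08 − 6e+07) / (9e+08 + 6e+07) = 8.4e+08 / 9.6e+08 ≈ 0.875.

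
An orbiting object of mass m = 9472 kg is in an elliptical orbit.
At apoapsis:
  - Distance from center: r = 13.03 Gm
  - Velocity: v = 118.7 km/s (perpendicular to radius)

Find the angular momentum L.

Convert to SI: r = 13.03 Gm = 1.303e+10 m; v = 118.7 km/s = 118700 m/s.
Since v is perpendicular to r, L = m · v · r.
L = 9472 · 118700 · 1.303e+10 kg·m²/s ≈ 1.465e+19 kg·m²/s.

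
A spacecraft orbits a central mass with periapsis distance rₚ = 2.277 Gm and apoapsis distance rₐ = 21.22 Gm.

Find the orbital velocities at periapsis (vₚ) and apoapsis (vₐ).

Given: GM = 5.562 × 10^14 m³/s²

Convert to SI: rₚ = 2.277 Gm = 2.277e+09 m; rₐ = 21.22 Gm = 2.122e+10 m.
Use the vis-viva equation v² = GM(2/r − 1/a) with a = (rₚ + rₐ)/2 = (2.277e+09 + 2.122e+10)/2 = 1.17485e+10 m.
vₚ = √(GM · (2/rₚ − 1/a)) = √(5.562e+14 · (2/2.277e+09 − 1/1.17485e+10)) m/s ≈ 664.2 m/s = 664.2 m/s.
vₐ = √(GM · (2/rₐ − 1/a)) = √(5.562e+14 · (2/2.122e+10 − 1/1.17485e+10)) m/s ≈ 71.27 m/s = 71.27 m/s.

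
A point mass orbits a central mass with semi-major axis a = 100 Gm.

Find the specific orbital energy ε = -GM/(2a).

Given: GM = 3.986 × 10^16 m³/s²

Convert to SI: a = 100 Gm = 1e+11 m.
ε = −GM / (2a).
ε = −3.986e+16 / (2 · 1e+11) J/kg ≈ -1.993e+05 J/kg = -199.3 kJ/kg.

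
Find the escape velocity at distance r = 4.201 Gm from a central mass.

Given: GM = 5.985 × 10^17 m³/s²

Convert to SI: r = 4.201 Gm = 4.201e+09 m.
Escape velocity comes from setting total energy to zero: ½v² − GM/r = 0 ⇒ v_esc = √(2GM / r).
v_esc = √(2 · 5.985e+17 / 4.201e+09) m/s ≈ 1.688e+04 m/s = 16.88 km/s.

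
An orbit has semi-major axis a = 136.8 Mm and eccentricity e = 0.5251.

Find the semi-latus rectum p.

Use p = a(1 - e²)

Convert to SI: a = 136.8 Mm = 1.368e+08 m.
p = a (1 − e²).
p = 1.368e+08 · (1 − (0.5251)²) = 1.368e+08 · 0.72427 ≈ 9.908e+07 m = 99.08 Mm.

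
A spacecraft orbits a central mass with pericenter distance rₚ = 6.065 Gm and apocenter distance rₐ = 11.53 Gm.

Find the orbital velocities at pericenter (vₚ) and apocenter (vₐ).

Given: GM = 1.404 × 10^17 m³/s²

Convert to SI: rₚ = 6.065 Gm = 6.065e+09 m; rₐ = 11.53 Gm = 1.153e+10 m.
Use the vis-viva equation v² = GM(2/r − 1/a) with a = (rₚ + rₐ)/2 = (6.065e+09 + 1.153e+10)/2 = 8.7975e+09 m.
vₚ = √(GM · (2/rₚ − 1/a)) = √(1.404e+17 · (2/6.065e+09 − 1/8.7975e+09)) m/s ≈ 5508 m/s = 5.508 km/s.
vₐ = √(GM · (2/rₐ − 1/a)) = √(1.404e+17 · (2/1.153e+10 − 1/8.7975e+09)) m/s ≈ 2897 m/s = 2.897 km/s.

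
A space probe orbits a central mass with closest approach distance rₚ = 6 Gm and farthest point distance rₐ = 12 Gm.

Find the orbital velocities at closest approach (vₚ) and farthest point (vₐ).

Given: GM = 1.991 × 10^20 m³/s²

Convert to SI: rₚ = 6 Gm = 6e+09 m; rₐ = 12 Gm = 1.2e+10 m.
Use the vis-viva equation v² = GM(2/r − 1/a) with a = (rₚ + rₐ)/2 = (6e+09 + 1.2e+10)/2 = 9e+09 m.
vₚ = √(GM · (2/rₚ − 1/a)) = √(1.991e+20 · (2/6e+09 − 1/9e+09)) m/s ≈ 2.103e+05 m/s = 210.3 km/s.
vₐ = √(GM · (2/rₐ − 1/a)) = √(1.991e+20 · (2/1.2e+10 − 1/9e+09)) m/s ≈ 1.052e+05 m/s = 105.2 km/s.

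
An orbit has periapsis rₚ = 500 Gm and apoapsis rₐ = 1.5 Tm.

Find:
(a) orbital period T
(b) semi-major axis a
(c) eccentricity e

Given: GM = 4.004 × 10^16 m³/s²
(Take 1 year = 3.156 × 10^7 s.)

Convert to SI: rₚ = 500 Gm = 5e+11 m; rₐ = 1.5 Tm = 1.5e+12 m.
(a) With a = (rₚ + rₐ)/2 = 1e+12 m, T = 2π √(a³/GM) = 2π √((1e+12)³/4.004e+16) s ≈ 3.14e+10 s
(b) a = (rₚ + rₐ)/2 = (5e+11 + 1.5e+12)/2 ≈ 1e+12 m
(c) e = (rₐ − rₚ)/(rₐ + rₚ) = (1.5e+12 − 5e+11)/(1.5e+12 + 5e+11) ≈ 0.5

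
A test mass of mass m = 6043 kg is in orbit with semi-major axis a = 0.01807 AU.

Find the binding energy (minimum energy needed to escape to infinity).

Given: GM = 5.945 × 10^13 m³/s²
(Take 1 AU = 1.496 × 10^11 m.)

Convert to SI: a = 0.01807 AU = 2.70327e+09 m.
Total orbital energy is E = −GMm/(2a); binding energy is E_bind = −E = GMm/(2a).
E_bind = 5.945e+13 · 6043 / (2 · 2.70327e+09) J ≈ 6.645e+07 J = 66.45 MJ.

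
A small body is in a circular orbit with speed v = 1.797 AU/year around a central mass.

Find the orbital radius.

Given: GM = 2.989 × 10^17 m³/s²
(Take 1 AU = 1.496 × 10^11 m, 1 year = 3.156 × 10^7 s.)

Convert to SI: v = 1.797 AU/year = 8518.1 m/s.
For a circular orbit, v² = GM / r, so r = GM / v².
r = 2.989e+17 / (8518.1)² m ≈ 4.119e+09 m = 0.02754 AU.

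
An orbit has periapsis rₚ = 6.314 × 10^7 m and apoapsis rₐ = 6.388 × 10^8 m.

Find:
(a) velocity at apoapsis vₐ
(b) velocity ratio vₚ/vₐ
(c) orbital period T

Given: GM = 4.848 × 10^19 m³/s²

(a) With a = (rₚ + rₐ)/2 = 3.5097e+08 m, vₐ = √(GM (2/rₐ − 1/a)) = √(4.848e+19 · (2/6.388e+08 − 1/3.5097e+08)) m/s ≈ 1.168e+05 m/s
(b) Conservation of angular momentum (rₚvₚ = rₐvₐ) gives vₚ/vₐ = rₐ/rₚ = 6.388e+08/6.314e+07 ≈ 10.12
(c) With a = (rₚ + rₐ)/2 = 3.5097e+08 m, T = 2π √(a³/GM) = 2π √((3.5097e+08)³/4.848e+19) s ≈ 5933 s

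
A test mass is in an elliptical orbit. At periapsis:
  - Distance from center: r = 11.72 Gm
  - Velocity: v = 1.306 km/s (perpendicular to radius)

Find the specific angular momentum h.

Convert to SI: r = 11.72 Gm = 1.172e+10 m; v = 1.306 km/s = 1306 m/s.
With v perpendicular to r, h = r · v.
h = 1.172e+10 · 1306 m²/s ≈ 1.531e+13 m²/s.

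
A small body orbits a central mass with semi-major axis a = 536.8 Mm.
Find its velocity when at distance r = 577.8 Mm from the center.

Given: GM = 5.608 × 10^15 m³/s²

Convert to SI: a = 536.8 Mm = 5.368e+08 m; r = 577.8 Mm = 5.778e+08 m.
Vis-viva: v = √(GM · (2/r − 1/a)).
2/r − 1/a = 2/5.778e+08 − 1/5.368e+08 = 1.59851e-09 m⁻¹.
v = √(5.608e+15 · 1.59851e-09) m/s ≈ 2994 m/s = 2.994 km/s.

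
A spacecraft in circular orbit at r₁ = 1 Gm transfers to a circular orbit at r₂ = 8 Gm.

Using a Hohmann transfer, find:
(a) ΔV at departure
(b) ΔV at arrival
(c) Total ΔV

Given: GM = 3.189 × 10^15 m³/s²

Convert to SI: r₁ = 1 Gm = 1e+09 m; r₂ = 8 Gm = 8e+09 m.
Transfer semi-major axis: a_t = (r₁ + r₂)/2 = (1e+09 + 8e+09)/2 = 4.5e+09 m.
Circular speeds: v₁ = √(GM/r₁) = 1785.78 m/s, v₂ = √(GM/r₂) = 631.368 m/s.
Transfer speeds (vis-viva v² = GM(2/r − 1/a_t)): v₁ᵗ = 2381.04 m/s, v₂ᵗ = 297.63 m/s.
(a) ΔV₁ = |v₁ᵗ − v₁| ≈ 595.3 m/s = 595.3 m/s.
(b) ΔV₂ = |v₂ − v₂ᵗ| ≈ 333.7 m/s = 333.7 m/s.
(c) ΔV_total = ΔV₁ + ΔV₂ ≈ 929 m/s = 929 m/s.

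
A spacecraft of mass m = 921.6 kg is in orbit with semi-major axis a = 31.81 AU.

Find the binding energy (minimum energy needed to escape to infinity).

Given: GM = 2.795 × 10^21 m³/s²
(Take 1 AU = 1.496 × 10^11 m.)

Convert to SI: a = 31.81 AU = 4.75878e+12 m.
Total orbital energy is E = −GMm/(2a); binding energy is E_bind = −E = GMm/(2a).
E_bind = 2.795e+21 · 921.6 / (2 · 4.75878e+12) J ≈ 2.706e+11 J = 270.6 GJ.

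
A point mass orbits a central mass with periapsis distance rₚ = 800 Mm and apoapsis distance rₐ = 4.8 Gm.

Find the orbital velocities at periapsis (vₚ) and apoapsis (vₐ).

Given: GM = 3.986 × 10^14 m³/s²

Convert to SI: rₚ = 800 Mm = 8e+08 m; rₐ = 4.8 Gm = 4.8e+09 m.
Use the vis-viva equation v² = GM(2/r − 1/a) with a = (rₚ + rₐ)/2 = (8e+08 + 4.8e+09)/2 = 2.8e+09 m.
vₚ = √(GM · (2/rₚ − 1/a)) = √(3.986e+14 · (2/8e+08 − 1/2.8e+09)) m/s ≈ 924.2 m/s = 924.2 m/s.
vₐ = √(GM · (2/rₐ − 1/a)) = √(3.986e+14 · (2/4.8e+09 − 1/2.8e+09)) m/s ≈ 154 m/s = 154 m/s.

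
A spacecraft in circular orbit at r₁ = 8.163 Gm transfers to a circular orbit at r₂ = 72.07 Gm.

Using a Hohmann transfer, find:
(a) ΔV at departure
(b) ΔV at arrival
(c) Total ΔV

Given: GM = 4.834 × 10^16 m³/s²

Convert to SI: r₁ = 8.163 Gm = 8.163e+09 m; r₂ = 72.07 Gm = 7.207e+10 m.
Transfer semi-major axis: a_t = (r₁ + r₂)/2 = (8.163e+09 + 7.207e+10)/2 = 4.01165e+10 m.
Circular speeds: v₁ = √(GM/r₁) = 2433.48 m/s, v₂ = √(GM/r₂) = 818.985 m/s.
Transfer speeds (vis-viva v² = GM(2/r − 1/a_t)): v₁ᵗ = 3261.7 m/s, v₂ᵗ = 369.436 m/s.
(a) ΔV₁ = |v₁ᵗ − v₁| ≈ 828.2 m/s = 828.2 m/s.
(b) ΔV₂ = |v₂ − v₂ᵗ| ≈ 449.5 m/s = 449.5 m/s.
(c) ΔV_total = ΔV₁ + ΔV₂ ≈ 1278 m/s = 1.278 km/s.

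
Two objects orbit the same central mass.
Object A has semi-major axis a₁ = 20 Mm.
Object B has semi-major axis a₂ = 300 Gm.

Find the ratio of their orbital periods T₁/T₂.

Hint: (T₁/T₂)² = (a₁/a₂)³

Convert to SI: a₁ = 20 Mm = 2e+07 m; a₂ = 300 Gm = 3e+11 m.
From Kepler's third law, (T₁/T₂)² = (a₁/a₂)³, so T₁/T₂ = (a₁/a₂)^(3/2).
a₁/a₂ = 2e+07 / 3e+11 = 6.66667e-05.
T₁/T₂ = (6.66667e-05)^(3/2) ≈ 5.443e-07.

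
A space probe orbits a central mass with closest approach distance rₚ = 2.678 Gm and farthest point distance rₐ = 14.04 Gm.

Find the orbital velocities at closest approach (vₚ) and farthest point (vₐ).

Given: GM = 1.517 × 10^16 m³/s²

Convert to SI: rₚ = 2.678 Gm = 2.678e+09 m; rₐ = 14.04 Gm = 1.404e+10 m.
Use the vis-viva equation v² = GM(2/r − 1/a) with a = (rₚ + rₐ)/2 = (2.678e+09 + 1.404e+10)/2 = 8.359e+09 m.
vₚ = √(GM · (2/rₚ − 1/a)) = √(1.517e+16 · (2/2.678e+09 − 1/8.359e+09)) m/s ≈ 3085 m/s = 3.085 km/s.
vₐ = √(GM · (2/rₐ − 1/a)) = √(1.517e+16 · (2/1.404e+10 − 1/8.359e+09)) m/s ≈ 588.4 m/s = 588.4 m/s.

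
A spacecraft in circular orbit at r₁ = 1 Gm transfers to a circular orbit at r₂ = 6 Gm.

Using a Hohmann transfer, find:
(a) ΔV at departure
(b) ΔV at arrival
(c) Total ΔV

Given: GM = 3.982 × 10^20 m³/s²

Convert to SI: r₁ = 1 Gm = 1e+09 m; r₂ = 6 Gm = 6e+09 m.
Transfer semi-major axis: a_t = (r₁ + r₂)/2 = (1e+09 + 6e+09)/2 = 3.5e+09 m.
Circular speeds: v₁ = √(GM/r₁) = 631031 m/s, v₂ = √(GM/r₂) = 257617 m/s.
Transfer speeds (vis-viva v² = GM(2/r − 1/a_t)): v₁ᵗ = 826213 m/s, v₂ᵗ = 137702 m/s.
(a) ΔV₁ = |v₁ᵗ − v₁| ≈ 1.952e+05 m/s = 195.2 km/s.
(b) ΔV₂ = |v₂ − v₂ᵗ| ≈ 1.199e+05 m/s = 119.9 km/s.
(c) ΔV_total = ΔV₁ + ΔV₂ ≈ 3.151e+05 m/s = 315.1 km/s.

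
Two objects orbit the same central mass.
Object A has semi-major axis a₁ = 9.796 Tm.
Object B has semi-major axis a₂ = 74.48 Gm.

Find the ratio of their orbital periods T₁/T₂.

Convert to SI: a₁ = 9.796 Tm = 9.796e+12 m; a₂ = 74.48 Gm = 7.448e+10 m.
From Kepler's third law, (T₁/T₂)² = (a₁/a₂)³, so T₁/T₂ = (a₁/a₂)^(3/2).
a₁/a₂ = 9.796e+12 / 7.448e+10 = 131.525.
T₁/T₂ = (131.525)^(3/2) ≈ 1508.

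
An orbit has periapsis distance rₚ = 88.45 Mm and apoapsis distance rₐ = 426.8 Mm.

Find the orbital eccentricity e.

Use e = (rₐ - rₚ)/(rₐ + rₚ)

Convert to SI: rₚ = 88.45 Mm = 8.845e+07 m; rₐ = 426.8 Mm = 4.268e+08 m.
e = (rₐ − rₚ) / (rₐ + rₚ).
e = (4.268e+08 − 8.845e+07) / (4.268e+08 + 8.845e+07) = 3.3835e+08 / 5.1525e+08 ≈ 0.6567.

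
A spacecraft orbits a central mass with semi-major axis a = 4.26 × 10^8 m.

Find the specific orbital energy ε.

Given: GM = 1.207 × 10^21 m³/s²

ε = −GM / (2a).
ε = −1.207e+21 / (2 · 4.26e+08) J/kg ≈ -1.417e+12 J/kg = -1417 GJ/kg.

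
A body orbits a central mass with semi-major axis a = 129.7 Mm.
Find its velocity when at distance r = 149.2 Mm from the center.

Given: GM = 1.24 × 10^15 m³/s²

Convert to SI: a = 129.7 Mm = 1.297e+08 m; r = 149.2 Mm = 1.492e+08 m.
Vis-viva: v = √(GM · (2/r − 1/a)).
2/r − 1/a = 2/1.492e+08 − 1/1.297e+08 = 5.69473e-09 m⁻¹.
v = √(1.24e+15 · 5.69473e-09) m/s ≈ 2657 m/s = 2.657 km/s.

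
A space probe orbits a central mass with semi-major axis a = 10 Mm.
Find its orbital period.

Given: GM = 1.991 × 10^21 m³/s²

Convert to SI: a = 10 Mm = 1e+07 m.
Kepler's third law: T = 2π √(a³ / GM).
Substituting a = 1e+07 m and GM = 1.991e+21 m³/s²:
T = 2π √((1e+07)³ / 1.991e+21) s
T ≈ 4.453 s = 4.453 seconds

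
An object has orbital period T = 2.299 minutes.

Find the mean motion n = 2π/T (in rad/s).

Convert to SI: T = 2.299 minutes = 137.94 s.
n = 2π / T.
n = 2π / 137.94 s ≈ 0.04555 rad/s.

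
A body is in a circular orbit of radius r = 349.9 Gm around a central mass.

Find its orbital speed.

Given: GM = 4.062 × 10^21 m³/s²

Convert to SI: r = 349.9 Gm = 3.499e+11 m.
For a circular orbit, gravity supplies the centripetal force, so v = √(GM / r).
v = √(4.062e+21 / 3.499e+11) m/s ≈ 1.077e+05 m/s = 107.7 km/s.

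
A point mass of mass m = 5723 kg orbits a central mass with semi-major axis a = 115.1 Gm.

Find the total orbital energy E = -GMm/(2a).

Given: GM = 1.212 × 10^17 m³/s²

Convert to SI: a = 115.1 Gm = 1.151e+11 m.
E = −GMm / (2a).
E = −1.212e+17 · 5723 / (2 · 1.151e+11) J ≈ -3.013e+09 J = -3.013 GJ.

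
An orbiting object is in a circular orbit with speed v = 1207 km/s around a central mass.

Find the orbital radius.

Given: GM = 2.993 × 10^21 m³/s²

Convert to SI: v = 1207 km/s = 1.207e+06 m/s.
For a circular orbit, v² = GM / r, so r = GM / v².
r = 2.993e+21 / (1.207e+06)² m ≈ 2.054e+09 m = 2.054 Gm.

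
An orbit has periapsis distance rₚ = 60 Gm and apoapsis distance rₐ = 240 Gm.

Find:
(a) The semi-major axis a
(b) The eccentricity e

Convert to SI: rₚ = 60 Gm = 6e+10 m; rₐ = 240 Gm = 2.4e+11 m.
(a) a = (rₚ + rₐ) / 2 = (6e+10 + 2.4e+11) / 2 ≈ 1.5e+11 m = 150 Gm.
(b) e = (rₐ − rₚ) / (rₐ + rₚ) = (2.4e+11 − 6e+10) / (2.4e+11 + 6e+10) ≈ 0.6.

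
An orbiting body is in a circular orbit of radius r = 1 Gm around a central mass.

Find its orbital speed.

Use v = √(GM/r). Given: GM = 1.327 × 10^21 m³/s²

Convert to SI: r = 1 Gm = 1e+09 m.
For a circular orbit, gravity supplies the centripetal force, so v = √(GM / r).
v = √(1.327e+21 / 1e+09) m/s ≈ 1.152e+06 m/s = 1152 km/s.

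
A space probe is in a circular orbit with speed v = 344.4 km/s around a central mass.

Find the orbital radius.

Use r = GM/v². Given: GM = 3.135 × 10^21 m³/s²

Convert to SI: v = 344.4 km/s = 344400 m/s.
For a circular orbit, v² = GM / r, so r = GM / v².
r = 3.135e+21 / (344400)² m ≈ 2.643e+10 m = 26.43 Gm.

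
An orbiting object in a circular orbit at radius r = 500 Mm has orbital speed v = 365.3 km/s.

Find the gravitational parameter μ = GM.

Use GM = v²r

Convert to SI: r = 500 Mm = 5e+08 m; v = 365.3 km/s = 365300 m/s.
For a circular orbit v² = GM/r, so GM = v² · r.
GM = (365300)² · 5e+08 m³/s² ≈ 6.672e+19 m³/s² = 6.672 × 10^19 m³/s².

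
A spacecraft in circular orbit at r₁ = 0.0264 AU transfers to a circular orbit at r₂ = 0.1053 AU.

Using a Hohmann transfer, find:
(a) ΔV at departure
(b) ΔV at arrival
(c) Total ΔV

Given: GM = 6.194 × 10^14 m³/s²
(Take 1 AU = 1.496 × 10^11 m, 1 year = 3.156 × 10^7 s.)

Convert to SI: r₁ = 0.0264 AU = 3.94944e+09 m; r₂ = 0.1053 AU = 1.57529e+10 m.
Transfer semi-major axis: a_t = (r₁ + r₂)/2 = (3.94944e+09 + 1.57529e+10)/2 = 9.85116e+09 m.
Circular speeds: v₁ = √(GM/r₁) = 396.021 m/s, v₂ = √(GM/r₂) = 198.292 m/s.
Transfer speeds (vis-viva v² = GM(2/r − 1/a_t)): v₁ᵗ = 500.788 m/s, v₂ᵗ = 125.554 m/s.
(a) ΔV₁ = |v₁ᵗ − v₁| ≈ 104.8 m/s = 0.0221 AU/year.
(b) ΔV₂ = |v₂ − v₂ᵗ| ≈ 72.74 m/s = 0.01535 AU/year.
(c) ΔV_total = ΔV₁ + ΔV₂ ≈ 177.5 m/s = 0.03745 AU/year.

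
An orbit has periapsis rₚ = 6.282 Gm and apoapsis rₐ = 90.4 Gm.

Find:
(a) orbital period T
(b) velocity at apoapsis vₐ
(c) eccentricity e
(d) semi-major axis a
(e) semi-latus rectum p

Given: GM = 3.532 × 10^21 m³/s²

Convert to SI: rₚ = 6.282 Gm = 6.282e+09 m; rₐ = 90.4 Gm = 9.04e+10 m.
(a) With a = (rₚ + rₐ)/2 = 4.8341e+10 m, T = 2π √(a³/GM) = 2π √((4.8341e+10)³/3.532e+21) s ≈ 1.124e+06 s
(b) With a = (rₚ + rₐ)/2 = 4.8341e+10 m, vₐ = √(GM (2/rₐ − 1/a)) = √(3.532e+21 · (2/9.04e+10 − 1/4.8341e+10)) m/s ≈ 7.126e+04 m/s
(c) e = (rₐ − rₚ)/(rₐ + rₚ) = (9.04e+10 − 6.282e+09)/(9.04e+10 + 6.282e+09) ≈ 0.87
(d) a = (rₚ + rₐ)/2 = (6.282e+09 + 9.04e+10)/2 ≈ 4.834e+10 m
(e) From a = (rₚ + rₐ)/2 = 4.8341e+10 m and e = (rₐ − rₚ)/(rₐ + rₚ) = 0.870048, p = a(1 − e²) = 4.8341e+10 · (1 − (0.870048)²) ≈ 1.175e+10 m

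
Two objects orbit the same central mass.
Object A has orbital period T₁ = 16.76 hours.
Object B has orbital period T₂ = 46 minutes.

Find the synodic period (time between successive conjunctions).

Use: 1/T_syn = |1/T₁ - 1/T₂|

Convert to SI: T₁ = 16.76 hours = 60336 s; T₂ = 46 minutes = 2760 s.
T_syn = |T₁ · T₂ / (T₁ − T₂)|.
T_syn = |60336 · 2760 / (60336 − 2760)| s ≈ 2892 s = 48.21 minutes.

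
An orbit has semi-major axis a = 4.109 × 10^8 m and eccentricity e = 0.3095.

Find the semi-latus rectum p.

p = a (1 − e²).
p = 4.109e+08 · (1 − (0.3095)²) = 4.109e+08 · 0.90421 ≈ 3.715e+08 m = 3.715 × 10^8 m.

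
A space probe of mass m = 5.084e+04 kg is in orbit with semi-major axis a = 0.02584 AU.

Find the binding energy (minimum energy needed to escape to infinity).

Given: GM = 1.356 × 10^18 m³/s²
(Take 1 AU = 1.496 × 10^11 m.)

Convert to SI: a = 0.02584 AU = 3.86566e+09 m.
Total orbital energy is E = −GMm/(2a); binding energy is E_bind = −E = GMm/(2a).
E_bind = 1.356e+18 · 5.084e+04 / (2 · 3.86566e+09) J ≈ 8.917e+12 J = 8.917 TJ.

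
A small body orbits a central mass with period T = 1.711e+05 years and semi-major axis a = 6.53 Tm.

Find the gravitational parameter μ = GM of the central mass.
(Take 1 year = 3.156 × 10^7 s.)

Convert to SI: T = 1.711e+05 years = 5.39992e+12 s; a = 6.53 Tm = 6.53e+12 m.
GM = 4π² · a³ / T².
GM = 4π² · (6.53e+12)³ / (5.39992e+12)² m³/s² ≈ 3.77e+14 m³/s² = 3.77 × 10^14 m³/s².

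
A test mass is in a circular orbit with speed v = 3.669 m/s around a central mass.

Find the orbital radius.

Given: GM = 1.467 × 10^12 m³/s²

For a circular orbit, v² = GM / r, so r = GM / v².
r = 1.467e+12 / (3.669)² m ≈ 1.09e+11 m = 109 Gm.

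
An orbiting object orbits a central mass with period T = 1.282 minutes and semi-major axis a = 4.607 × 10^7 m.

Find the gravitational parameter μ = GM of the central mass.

Convert to SI: T = 1.282 minutes = 76.92 s.
GM = 4π² · a³ / T².
GM = 4π² · (4.607e+07)³ / (76.92)² m³/s² ≈ 6.524e+20 m³/s² = 6.524 × 10^20 m³/s².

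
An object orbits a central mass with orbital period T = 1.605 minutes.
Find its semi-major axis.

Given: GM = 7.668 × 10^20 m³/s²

Convert to SI: T = 1.605 minutes = 96.3 s.
Invert Kepler's third law: a = (GM · T² / (4π²))^(1/3).
Substituting T = 96.3 s and GM = 7.668e+20 m³/s²:
a = (7.668e+20 · (96.3)² / (4π²))^(1/3) m
a ≈ 5.648e+07 m = 56.48 Mm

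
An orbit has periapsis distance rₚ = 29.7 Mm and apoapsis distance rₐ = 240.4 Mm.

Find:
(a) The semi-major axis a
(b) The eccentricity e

Convert to SI: rₚ = 29.7 Mm = 2.97e+07 m; rₐ = 240.4 Mm = 2.404e+08 m.
(a) a = (rₚ + rₐ) / 2 = (2.97e+07 + 2.404e+08) / 2 ≈ 1.35e+08 m = 135.1 Mm.
(b) e = (rₐ − rₚ) / (rₐ + rₚ) = (2.404e+08 − 2.97e+07) / (2.404e+08 + 2.97e+07) ≈ 0.7801.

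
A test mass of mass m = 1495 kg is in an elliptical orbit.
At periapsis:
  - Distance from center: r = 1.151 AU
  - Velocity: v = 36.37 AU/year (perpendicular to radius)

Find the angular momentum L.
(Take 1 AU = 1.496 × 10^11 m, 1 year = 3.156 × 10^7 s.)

Convert to SI: r = 1.151 AU = 1.7219e+11 m; v = 36.37 AU/year = 172400 m/s.
Since v is perpendicular to r, L = m · v · r.
L = 1495 · 172400 · 1.7219e+11 kg·m²/s ≈ 4.438e+19 kg·m²/s.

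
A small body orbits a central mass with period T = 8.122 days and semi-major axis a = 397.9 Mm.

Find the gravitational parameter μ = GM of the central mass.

Convert to SI: T = 8.122 days = 701741 s; a = 397.9 Mm = 3.979e+08 m.
GM = 4π² · a³ / T².
GM = 4π² · (3.979e+08)³ / (701741)² m³/s² ≈ 5.05e+15 m³/s² = 5.05 × 10^15 m³/s².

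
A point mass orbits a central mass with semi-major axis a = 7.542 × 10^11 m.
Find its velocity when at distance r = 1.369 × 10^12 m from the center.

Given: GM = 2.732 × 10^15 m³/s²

Vis-viva: v = √(GM · (2/r − 1/a)).
2/r − 1/a = 2/1.369e+12 − 1/7.542e+11 = 1.35012e-13 m⁻¹.
v = √(2.732e+15 · 1.35012e-13) m/s ≈ 19.21 m/s = 19.21 m/s.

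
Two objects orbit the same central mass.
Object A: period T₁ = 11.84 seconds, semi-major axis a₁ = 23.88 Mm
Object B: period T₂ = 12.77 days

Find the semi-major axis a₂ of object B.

Convert to SI: a₁ = 23.88 Mm = 2.388e+07 m; T₂ = 12.77 days = 1.10333e+06 s.
Kepler's third law: (T₁/T₂)² = (a₁/a₂)³ ⇒ a₂ = a₁ · (T₂/T₁)^(2/3).
T₂/T₁ = 1.10333e+06 / 11.84 = 93186.5.
a₂ = 2.388e+07 · (93186.5)^(2/3) m ≈ 4.908e+10 m = 49.08 Gm.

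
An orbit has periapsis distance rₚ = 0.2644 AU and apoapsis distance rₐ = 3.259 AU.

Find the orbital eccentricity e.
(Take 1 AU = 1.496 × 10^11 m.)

Convert to SI: rₚ = 0.2644 AU = 3.95542e+10 m; rₐ = 3.259 AU = 4.87546e+11 m.
e = (rₐ − rₚ) / (rₐ + rₚ).
e = (4.87546e+11 − 3.95542e+10) / (4.87546e+11 + 3.95542e+10) = 4.47992e+11 / 5.27101e+11 ≈ 0.8499.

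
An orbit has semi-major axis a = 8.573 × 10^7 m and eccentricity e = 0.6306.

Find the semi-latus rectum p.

p = a (1 − e²).
p = 8.573e+07 · (1 − (0.6306)²) = 8.573e+07 · 0.602344 ≈ 5.164e+07 m = 5.164 × 10^7 m.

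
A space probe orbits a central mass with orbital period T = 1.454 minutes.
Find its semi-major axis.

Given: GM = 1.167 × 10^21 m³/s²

Convert to SI: T = 1.454 minutes = 87.24 s.
Invert Kepler's third law: a = (GM · T² / (4π²))^(1/3).
Substituting T = 87.24 s and GM = 1.167e+21 m³/s²:
a = (1.167e+21 · (87.24)² / (4π²))^(1/3) m
a ≈ 6.082e+07 m = 60.82 Mm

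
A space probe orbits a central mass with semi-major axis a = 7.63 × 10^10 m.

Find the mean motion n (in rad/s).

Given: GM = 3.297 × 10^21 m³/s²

n = √(GM / a³).
n = √(3.297e+21 / (7.63e+10)³) rad/s ≈ 2.724e-06 rad/s.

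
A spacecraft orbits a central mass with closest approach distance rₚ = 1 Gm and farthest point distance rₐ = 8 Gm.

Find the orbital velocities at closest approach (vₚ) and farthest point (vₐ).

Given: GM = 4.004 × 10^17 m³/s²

Convert to SI: rₚ = 1 Gm = 1e+09 m; rₐ = 8 Gm = 8e+09 m.
Use the vis-viva equation v² = GM(2/r − 1/a) with a = (rₚ + rₐ)/2 = (1e+09 + 8e+09)/2 = 4.5e+09 m.
vₚ = √(GM · (2/rₚ − 1/a)) = √(4.004e+17 · (2/1e+09 − 1/4.5e+09)) m/s ≈ 2.668e+04 m/s = 26.68 km/s.
vₐ = √(GM · (2/rₐ − 1/a)) = √(4.004e+17 · (2/8e+09 − 1/4.5e+09)) m/s ≈ 3335 m/s = 3.335 km/s.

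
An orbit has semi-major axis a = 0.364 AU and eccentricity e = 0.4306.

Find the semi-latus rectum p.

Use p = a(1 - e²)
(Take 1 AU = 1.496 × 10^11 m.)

Convert to SI: a = 0.364 AU = 5.44544e+10 m.
p = a (1 − e²).
p = 5.44544e+10 · (1 − (0.4306)²) = 5.44544e+10 · 0.814584 ≈ 4.436e+10 m = 0.2965 AU.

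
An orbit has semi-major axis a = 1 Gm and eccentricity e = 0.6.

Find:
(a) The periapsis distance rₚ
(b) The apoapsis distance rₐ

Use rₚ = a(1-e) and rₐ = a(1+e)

Convert to SI: a = 1 Gm = 1e+09 m.
(a) rₚ = a(1 − e) = 1e+09 · (1 − 0.6) = 1e+09 · 0.4 ≈ 4e+08 m = 400 Mm.
(b) rₐ = a(1 + e) = 1e+09 · (1 + 0.6) = 1e+09 · 1.6 ≈ 1.6e+09 m = 1.6 Gm.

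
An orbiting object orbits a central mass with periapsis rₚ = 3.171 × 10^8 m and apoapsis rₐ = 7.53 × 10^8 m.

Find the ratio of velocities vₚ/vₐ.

Conservation of angular momentum gives rₚvₚ = rₐvₐ, so vₚ/vₐ = rₐ/rₚ.
vₚ/vₐ = 7.53e+08 / 3.171e+08 ≈ 2.375.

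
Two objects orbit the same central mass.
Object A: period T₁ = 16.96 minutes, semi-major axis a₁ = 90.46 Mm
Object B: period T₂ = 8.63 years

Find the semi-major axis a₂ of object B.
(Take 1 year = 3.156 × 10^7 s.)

Convert to SI: T₁ = 16.96 minutes = 1017.6 s; a₁ = 90.46 Mm = 9.046e+07 m; T₂ = 8.63 years = 2.72363e+08 s.
Kepler's third law: (T₁/T₂)² = (a₁/a₂)³ ⇒ a₂ = a₁ · (T₂/T₁)^(2/3).
T₂/T₁ = 2.72363e+08 / 1017.6 = 267652.
a₂ = 9.046e+07 · (267652)^(2/3) m ≈ 3.757e+11 m = 375.7 Gm.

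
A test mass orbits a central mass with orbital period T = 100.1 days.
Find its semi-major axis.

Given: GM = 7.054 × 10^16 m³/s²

Convert to SI: T = 100.1 days = 8.64864e+06 s.
Invert Kepler's third law: a = (GM · T² / (4π²))^(1/3).
Substituting T = 8.64864e+06 s and GM = 7.054e+16 m³/s²:
a = (7.054e+16 · (8.64864e+06)² / (4π²))^(1/3) m
a ≈ 5.113e+09 m = 5.113 Gm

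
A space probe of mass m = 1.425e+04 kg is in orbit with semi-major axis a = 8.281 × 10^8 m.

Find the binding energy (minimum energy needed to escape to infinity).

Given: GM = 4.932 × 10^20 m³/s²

Total orbital energy is E = −GMm/(2a); binding energy is E_bind = −E = GMm/(2a).
E_bind = 4.932e+20 · 1.425e+04 / (2 · 8.281e+08) J ≈ 4.244e+15 J = 4.244 PJ.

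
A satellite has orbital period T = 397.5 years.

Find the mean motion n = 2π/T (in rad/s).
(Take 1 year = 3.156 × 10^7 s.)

Convert to SI: T = 397.5 years = 1.25451e+10 s.
n = 2π / T.
n = 2π / 1.25451e+10 s ≈ 5.008e-10 rad/s.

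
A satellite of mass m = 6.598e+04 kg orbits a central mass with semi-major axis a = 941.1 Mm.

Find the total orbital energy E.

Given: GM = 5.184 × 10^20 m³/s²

Convert to SI: a = 941.1 Mm = 9.411e+08 m.
E = −GMm / (2a).
E = −5.184e+20 · 6.598e+04 / (2 · 9.411e+08) J ≈ -1.817e+16 J = -18.17 PJ.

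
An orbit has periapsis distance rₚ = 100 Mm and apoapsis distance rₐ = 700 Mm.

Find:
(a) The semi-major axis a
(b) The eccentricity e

Convert to SI: rₚ = 100 Mm = 1e+08 m; rₐ = 700 Mm = 7e+08 m.
(a) a = (rₚ + rₐ) / 2 = (1e+08 + 7e+08) / 2 ≈ 4e+08 m = 400 Mm.
(b) e = (rₐ − rₚ) / (rₐ + rₚ) = (7e+08 − 1e+08) / (7e+08 + 1e+08) ≈ 0.75.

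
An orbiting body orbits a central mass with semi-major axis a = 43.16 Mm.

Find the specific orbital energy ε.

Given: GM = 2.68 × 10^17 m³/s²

Convert to SI: a = 43.16 Mm = 4.316e+07 m.
ε = −GM / (2a).
ε = −2.68e+17 / (2 · 4.316e+07) J/kg ≈ -3.105e+09 J/kg = -3.105 GJ/kg.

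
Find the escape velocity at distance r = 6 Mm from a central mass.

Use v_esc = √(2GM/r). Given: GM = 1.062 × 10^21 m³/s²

Convert to SI: r = 6 Mm = 6e+06 m.
Escape velocity comes from setting total energy to zero: ½v² − GM/r = 0 ⇒ v_esc = √(2GM / r).
v_esc = √(2 · 1.062e+21 / 6e+06) m/s ≈ 1.881e+07 m/s = 1.881e+04 km/s.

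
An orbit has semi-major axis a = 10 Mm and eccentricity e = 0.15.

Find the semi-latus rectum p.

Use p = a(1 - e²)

Convert to SI: a = 10 Mm = 1e+07 m.
p = a (1 − e²).
p = 1e+07 · (1 − (0.15)²) = 1e+07 · 0.9775 ≈ 9.775e+06 m = 9.775 Mm.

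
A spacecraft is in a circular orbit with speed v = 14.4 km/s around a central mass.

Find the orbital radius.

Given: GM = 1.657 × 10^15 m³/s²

Convert to SI: v = 14.4 km/s = 14400 m/s.
For a circular orbit, v² = GM / r, so r = GM / v².
r = 1.657e+15 / (14400)² m ≈ 7.991e+06 m = 7.991 Mm.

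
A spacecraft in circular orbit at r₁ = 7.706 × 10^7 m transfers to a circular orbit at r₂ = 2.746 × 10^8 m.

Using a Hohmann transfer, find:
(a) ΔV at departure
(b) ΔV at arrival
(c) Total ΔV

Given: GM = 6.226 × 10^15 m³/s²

Transfer semi-major axis: a_t = (r₁ + r₂)/2 = (7.706e+07 + 2.746e+08)/2 = 1.7583e+08 m.
Circular speeds: v₁ = √(GM/r₁) = 8988.56 m/s, v₂ = √(GM/r₂) = 4761.62 m/s.
Transfer speeds (vis-viva v² = GM(2/r − 1/a_t)): v₁ᵗ = 11233 m/s, v₂ᵗ = 3152.26 m/s.
(a) ΔV₁ = |v₁ᵗ − v₁| ≈ 2244 m/s = 2.244 km/s.
(b) ΔV₂ = |v₂ − v₂ᵗ| ≈ 1609 m/s = 1.609 km/s.
(c) ΔV_total = ΔV₁ + ΔV₂ ≈ 3854 m/s = 3.854 km/s.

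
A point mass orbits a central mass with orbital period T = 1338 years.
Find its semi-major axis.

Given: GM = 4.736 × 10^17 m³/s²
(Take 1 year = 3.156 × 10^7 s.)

Convert to SI: T = 1338 years = 4.22273e+10 s.
Invert Kepler's third law: a = (GM · T² / (4π²))^(1/3).
Substituting T = 4.22273e+10 s and GM = 4.736e+17 m³/s²:
a = (4.736e+17 · (4.22273e+10)² / (4π²))^(1/3) m
a ≈ 2.776e+12 m = 2.776 × 10^12 m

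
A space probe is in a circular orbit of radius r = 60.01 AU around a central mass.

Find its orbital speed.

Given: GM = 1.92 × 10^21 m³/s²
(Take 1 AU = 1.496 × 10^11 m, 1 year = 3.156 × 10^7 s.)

Convert to SI: r = 60.01 AU = 8.9775e+12 m.
For a circular orbit, gravity supplies the centripetal force, so v = √(GM / r).
v = √(1.92e+21 / 8.9775e+12) m/s ≈ 1.462e+04 m/s = 3.085 AU/year.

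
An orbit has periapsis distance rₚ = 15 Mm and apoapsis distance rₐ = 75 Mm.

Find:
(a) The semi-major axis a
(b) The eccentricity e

Convert to SI: rₚ = 15 Mm = 1.5e+07 m; rₐ = 75 Mm = 7.5e+07 m.
(a) a = (rₚ + rₐ) / 2 = (1.5e+07 + 7.5e+07) / 2 ≈ 4.5e+07 m = 45 Mm.
(b) e = (rₐ − rₚ) / (rₐ + rₚ) = (7.5e+07 − 1.5e+07) / (7.5e+07 + 1.5e+07) ≈ 0.6667.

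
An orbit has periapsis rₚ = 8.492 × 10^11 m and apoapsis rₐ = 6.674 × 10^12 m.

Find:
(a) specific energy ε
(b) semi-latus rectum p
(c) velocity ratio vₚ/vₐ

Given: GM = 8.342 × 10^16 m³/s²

(a) With a = (rₚ + rₐ)/2 = 3.7616e+12 m, ε = −GM/(2a) = −8.342e+16/(2 · 3.7616e+12) J/kg ≈ -1.109e+04 J/kg
(b) From a = (rₚ + rₐ)/2 = 3.7616e+12 m and e = (rₐ − rₚ)/(rₐ + rₚ) = 0.774245, p = a(1 − e²) = 3.7616e+12 · (1 − (0.774245)²) ≈ 1.507e+12 m
(c) Conservation of angular momentum (rₚvₚ = rₐvₐ) gives vₚ/vₐ = rₐ/rₚ = 6.674e+12/8.492e+11 ≈ 7.859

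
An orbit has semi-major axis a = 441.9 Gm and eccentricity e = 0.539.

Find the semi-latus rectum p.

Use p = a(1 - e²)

Convert to SI: a = 441.9 Gm = 4.419e+11 m.
p = a (1 − e²).
p = 4.419e+11 · (1 − (0.539)²) = 4.419e+11 · 0.709479 ≈ 3.135e+11 m = 313.5 Gm.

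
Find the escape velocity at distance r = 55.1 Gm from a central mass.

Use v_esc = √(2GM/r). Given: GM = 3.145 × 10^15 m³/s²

Convert to SI: r = 55.1 Gm = 5.51e+10 m.
Escape velocity comes from setting total energy to zero: ½v² − GM/r = 0 ⇒ v_esc = √(2GM / r).
v_esc = √(2 · 3.145e+15 / 5.51e+10) m/s ≈ 337.9 m/s = 337.9 m/s.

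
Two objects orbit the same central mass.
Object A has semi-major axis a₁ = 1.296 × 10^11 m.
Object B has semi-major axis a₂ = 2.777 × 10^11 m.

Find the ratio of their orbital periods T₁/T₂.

From Kepler's third law, (T₁/T₂)² = (a₁/a₂)³, so T₁/T₂ = (a₁/a₂)^(3/2).
a₁/a₂ = 1.296e+11 / 2.777e+11 = 0.466691.
T₁/T₂ = (0.466691)^(3/2) ≈ 0.3188.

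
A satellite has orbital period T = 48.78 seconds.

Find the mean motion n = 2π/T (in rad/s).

n = 2π / T.
n = 2π / 48.78 s ≈ 0.1288 rad/s.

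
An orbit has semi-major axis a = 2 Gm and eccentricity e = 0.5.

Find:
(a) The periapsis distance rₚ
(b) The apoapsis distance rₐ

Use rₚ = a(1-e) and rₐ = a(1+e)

Convert to SI: a = 2 Gm = 2e+09 m.
(a) rₚ = a(1 − e) = 2e+09 · (1 − 0.5) = 2e+09 · 0.5 ≈ 1e+09 m = 1 Gm.
(b) rₐ = a(1 + e) = 2e+09 · (1 + 0.5) = 2e+09 · 1.5 ≈ 3e+09 m = 3 Gm.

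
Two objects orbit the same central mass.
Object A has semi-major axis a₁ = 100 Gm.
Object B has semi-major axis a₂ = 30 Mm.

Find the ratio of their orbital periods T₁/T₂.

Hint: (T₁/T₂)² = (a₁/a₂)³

Convert to SI: a₁ = 100 Gm = 1e+11 m; a₂ = 30 Mm = 3e+07 m.
From Kepler's third law, (T₁/T₂)² = (a₁/a₂)³, so T₁/T₂ = (a₁/a₂)^(3/2).
a₁/a₂ = 1e+11 / 3e+07 = 3333.33.
T₁/T₂ = (3333.33)^(3/2) ≈ 1.925e+05.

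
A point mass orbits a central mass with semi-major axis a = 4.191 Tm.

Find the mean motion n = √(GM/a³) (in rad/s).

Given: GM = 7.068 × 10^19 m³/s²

Convert to SI: a = 4.191 Tm = 4.191e+12 m.
n = √(GM / a³).
n = √(7.068e+19 / (4.191e+12)³) rad/s ≈ 9.799e-10 rad/s.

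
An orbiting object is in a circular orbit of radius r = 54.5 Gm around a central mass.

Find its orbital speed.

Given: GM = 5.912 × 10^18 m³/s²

Convert to SI: r = 54.5 Gm = 5.45e+10 m.
For a circular orbit, gravity supplies the centripetal force, so v = √(GM / r).
v = √(5.912e+18 / 5.45e+10) m/s ≈ 1.042e+04 m/s = 10.42 km/s.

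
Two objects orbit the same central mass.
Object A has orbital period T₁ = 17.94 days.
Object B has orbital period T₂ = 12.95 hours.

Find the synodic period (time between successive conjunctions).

Convert to SI: T₁ = 17.94 days = 1.55002e+06 s; T₂ = 12.95 hours = 46620 s.
T_syn = |T₁ · T₂ / (T₁ − T₂)|.
T_syn = |1.55002e+06 · 46620 / (1.55002e+06 − 46620)| s ≈ 4.807e+04 s = 13.35 hours.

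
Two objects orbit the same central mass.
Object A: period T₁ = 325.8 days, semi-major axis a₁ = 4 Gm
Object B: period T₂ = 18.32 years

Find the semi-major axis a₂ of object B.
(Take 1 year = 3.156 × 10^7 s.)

Convert to SI: T₁ = 325.8 days = 2.81491e+07 s; a₁ = 4 Gm = 4e+09 m; T₂ = 18.32 years = 5.78179e+08 s.
Kepler's third law: (T₁/T₂)² = (a₁/a₂)³ ⇒ a₂ = a₁ · (T₂/T₁)^(2/3).
T₂/T₁ = 5.78179e+08 / 2.81491e+07 = 20.5399.
a₂ = 4e+09 · (20.5399)^(2/3) m ≈ 3e+10 m = 30 Gm.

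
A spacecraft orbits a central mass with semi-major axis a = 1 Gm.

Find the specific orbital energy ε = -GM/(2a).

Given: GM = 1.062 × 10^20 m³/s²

Convert to SI: a = 1 Gm = 1e+09 m.
ε = −GM / (2a).
ε = −1.062e+20 / (2 · 1e+09) J/kg ≈ -5.31e+10 J/kg = -53.1 GJ/kg.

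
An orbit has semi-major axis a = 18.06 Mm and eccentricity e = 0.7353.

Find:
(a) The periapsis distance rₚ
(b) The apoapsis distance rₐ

Convert to SI: a = 18.06 Mm = 1.806e+07 m.
(a) rₚ = a(1 − e) = 1.806e+07 · (1 − 0.7353) = 1.806e+07 · 0.2647 ≈ 4.78e+06 m = 4.78 Mm.
(b) rₐ = a(1 + e) = 1.806e+07 · (1 + 0.7353) = 1.806e+07 · 1.7353 ≈ 3.134e+07 m = 31.34 Mm.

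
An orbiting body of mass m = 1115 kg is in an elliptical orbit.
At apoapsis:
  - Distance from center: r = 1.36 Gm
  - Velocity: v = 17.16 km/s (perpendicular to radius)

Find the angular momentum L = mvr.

Convert to SI: r = 1.36 Gm = 1.36e+09 m; v = 17.16 km/s = 17160 m/s.
Since v is perpendicular to r, L = m · v · r.
L = 1115 · 17160 · 1.36e+09 kg·m²/s ≈ 2.602e+16 kg·m²/s.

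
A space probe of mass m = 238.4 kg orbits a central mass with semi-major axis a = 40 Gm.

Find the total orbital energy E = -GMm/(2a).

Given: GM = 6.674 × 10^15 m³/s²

Convert to SI: a = 40 Gm = 4e+10 m.
E = −GMm / (2a).
E = −6.674e+15 · 238.4 / (2 · 4e+10) J ≈ -1.989e+07 J = -19.89 MJ.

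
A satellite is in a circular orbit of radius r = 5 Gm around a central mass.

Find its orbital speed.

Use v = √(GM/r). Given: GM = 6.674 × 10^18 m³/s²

Convert to SI: r = 5 Gm = 5e+09 m.
For a circular orbit, gravity supplies the centripetal force, so v = √(GM / r).
v = √(6.674e+18 / 5e+09) m/s ≈ 3.653e+04 m/s = 36.53 km/s.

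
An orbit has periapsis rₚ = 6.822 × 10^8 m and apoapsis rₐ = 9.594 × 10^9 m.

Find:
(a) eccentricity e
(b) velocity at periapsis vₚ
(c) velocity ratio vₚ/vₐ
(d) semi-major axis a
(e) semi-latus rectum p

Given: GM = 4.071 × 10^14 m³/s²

(a) e = (rₐ − rₚ)/(rₐ + rₚ) = (9.594e+09 − 6.822e+08)/(9.594e+09 + 6.822e+08) ≈ 0.8672
(b) With a = (rₚ + rₐ)/2 = 5.1381e+09 m, vₚ = √(GM (2/rₚ − 1/a)) = √(4.071e+14 · (2/6.822e+08 − 1/5.1381e+09)) m/s ≈ 1056 m/s
(c) Conservation of angular momentum (rₚvₚ = rₐvₐ) gives vₚ/vₐ = rₐ/rₚ = 9.594e+09/6.822e+08 ≈ 14.06
(d) a = (rₚ + rₐ)/2 = (6.822e+08 + 9.594e+09)/2 ≈ 5.138e+09 m
(e) From a = (rₚ + rₐ)/2 = 5.1381e+09 m and e = (rₐ − rₚ)/(rₐ + rₚ) = 0.867227, p = a(1 − e²) = 5.1381e+09 · (1 − (0.867227)²) ≈ 1.274e+09 m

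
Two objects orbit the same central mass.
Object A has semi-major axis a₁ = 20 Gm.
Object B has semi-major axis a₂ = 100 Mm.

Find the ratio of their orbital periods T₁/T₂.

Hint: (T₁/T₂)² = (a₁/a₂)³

Convert to SI: a₁ = 20 Gm = 2e+10 m; a₂ = 100 Mm = 1e+08 m.
From Kepler's third law, (T₁/T₂)² = (a₁/a₂)³, so T₁/T₂ = (a₁/a₂)^(3/2).
a₁/a₂ = 2e+10 / 1e+08 = 200.
T₁/T₂ = (200)^(3/2) ≈ 2828.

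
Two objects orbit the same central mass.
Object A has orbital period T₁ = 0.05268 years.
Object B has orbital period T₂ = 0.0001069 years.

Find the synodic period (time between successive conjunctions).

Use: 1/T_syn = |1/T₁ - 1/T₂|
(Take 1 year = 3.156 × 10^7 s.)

Convert to SI: T₁ = 0.05268 years = 1.66258e+06 s; T₂ = 0.0001069 years = 3373.76 s.
T_syn = |T₁ · T₂ / (T₁ − T₂)|.
T_syn = |1.66258e+06 · 3373.76 / (1.66258e+06 − 3373.76)| s ≈ 3381 s = 0.0001071 years.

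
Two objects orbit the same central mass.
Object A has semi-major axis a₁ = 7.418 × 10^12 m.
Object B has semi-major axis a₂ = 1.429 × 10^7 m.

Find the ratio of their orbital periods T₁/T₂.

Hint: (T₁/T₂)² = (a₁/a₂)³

From Kepler's third law, (T₁/T₂)² = (a₁/a₂)³, so T₁/T₂ = (a₁/a₂)^(3/2).
a₁/a₂ = 7.418e+12 / 1.429e+07 = 519104.
T₁/T₂ = (519104)^(3/2) ≈ 3.74e+08.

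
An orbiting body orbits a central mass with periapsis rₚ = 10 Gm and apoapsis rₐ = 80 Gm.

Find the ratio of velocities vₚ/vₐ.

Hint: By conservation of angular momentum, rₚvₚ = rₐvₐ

Convert to SI: rₚ = 10 Gm = 1e+10 m; rₐ = 80 Gm = 8e+10 m.
Conservation of angular momentum gives rₚvₚ = rₐvₐ, so vₚ/vₐ = rₐ/rₚ.
vₚ/vₐ = 8e+10 / 1e+10 ≈ 8.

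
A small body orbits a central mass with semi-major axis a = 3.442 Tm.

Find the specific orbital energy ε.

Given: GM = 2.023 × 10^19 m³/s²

Convert to SI: a = 3.442 Tm = 3.442e+12 m.
ε = −GM / (2a).
ε = −2.023e+19 / (2 · 3.442e+12) J/kg ≈ -2.939e+06 J/kg = -2.939 MJ/kg.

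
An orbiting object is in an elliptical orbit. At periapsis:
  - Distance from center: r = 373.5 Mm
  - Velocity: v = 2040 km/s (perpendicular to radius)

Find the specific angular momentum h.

Convert to SI: r = 373.5 Mm = 3.735e+08 m; v = 2040 km/s = 2.04e+06 m/s.
With v perpendicular to r, h = r · v.
h = 3.735e+08 · 2.04e+06 m²/s ≈ 7.619e+14 m²/s.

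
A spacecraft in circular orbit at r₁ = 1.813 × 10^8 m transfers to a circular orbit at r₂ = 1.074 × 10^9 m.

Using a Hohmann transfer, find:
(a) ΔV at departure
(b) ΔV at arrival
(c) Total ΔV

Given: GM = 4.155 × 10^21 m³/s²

Transfer semi-major axis: a_t = (r₁ + r₂)/2 = (1.813e+08 + 1.074e+09)/2 = 6.2765e+08 m.
Circular speeds: v₁ = √(GM/r₁) = 4.78726e+06 m/s, v₂ = √(GM/r₂) = 1.9669e+06 m/s.
Transfer speeds (vis-viva v² = GM(2/r − 1/a_t)): v₁ᵗ = 6.26224e+06 m/s, v₂ᵗ = 1.05712e+06 m/s.
(a) ΔV₁ = |v₁ᵗ − v₁| ≈ 1.475e+06 m/s = 1475 km/s.
(b) ΔV₂ = |v₂ − v₂ᵗ| ≈ 9.098e+05 m/s = 909.8 km/s.
(c) ΔV_total = ΔV₁ + ΔV₂ ≈ 2.385e+06 m/s = 2385 km/s.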